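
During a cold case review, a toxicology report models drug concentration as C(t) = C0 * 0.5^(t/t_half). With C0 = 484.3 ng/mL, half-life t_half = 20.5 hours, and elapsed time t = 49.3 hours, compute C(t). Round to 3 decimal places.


Drug concentration decay:
Number of half-lives = t / t_half = 49.3 / 20.5 = 2.404878
Decay factor = 0.5^2.404878 = 0.18882504
C(t) = 484.3 * 0.18882504 = 91.448 ng/mL

91.448


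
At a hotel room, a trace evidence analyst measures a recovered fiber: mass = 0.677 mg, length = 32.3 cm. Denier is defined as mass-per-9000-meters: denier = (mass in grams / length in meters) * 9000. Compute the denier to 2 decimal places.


Denier calculation:
Mass in grams = 0.677 mg / 1000 = 0.000677 g
Length in meters = 32.3 cm / 100 = 0.323 m
Linear density = mass / length = 0.000677 / 0.323 = 0.00209598 g/m
Denier = (g/m) * 9000 = 0.00209598 * 9000 = 18.86

18.86


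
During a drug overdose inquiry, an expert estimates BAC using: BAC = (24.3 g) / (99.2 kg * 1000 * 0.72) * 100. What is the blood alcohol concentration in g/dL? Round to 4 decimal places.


Applying the Widmark formula:
BAC = (dose_g / (body_wt * 1000 * r)) * 100
Denominator = 99.2 * 1000 * 0.72 = 71424
BAC = (24.3 / 71424) * 100
BAC = 0.0340 g/dL

0.0340


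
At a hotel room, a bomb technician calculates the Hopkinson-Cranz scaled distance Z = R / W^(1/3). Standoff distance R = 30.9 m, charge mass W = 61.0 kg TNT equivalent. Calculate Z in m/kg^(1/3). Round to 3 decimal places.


Scaled distance calculation:
W^(1/3) = 61.0^(1/3) = 3.936497
Z = R / W^(1/3) = 30.9 / 3.936497
Z = 7.850 m/kg^(1/3)

7.850


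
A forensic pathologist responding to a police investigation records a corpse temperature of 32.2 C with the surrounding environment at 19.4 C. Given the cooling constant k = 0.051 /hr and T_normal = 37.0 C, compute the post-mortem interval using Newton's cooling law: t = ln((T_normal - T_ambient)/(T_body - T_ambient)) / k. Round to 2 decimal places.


Using Newton's law of cooling:
t = ln((T_normal - T_ambient) / (T_body - T_ambient)) / k
T_normal - T_ambient = 17.6
T_body - T_ambient = 12.8
Ratio = 1.375
ln(ratio) = 0.318454
t = 0.318454 / 0.051 = 6.24 hours

6.24


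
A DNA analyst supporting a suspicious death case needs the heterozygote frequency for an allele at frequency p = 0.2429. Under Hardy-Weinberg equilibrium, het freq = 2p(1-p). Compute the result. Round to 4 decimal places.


Hardy-Weinberg heterozygote frequency:
q = 1 - p = 1 - 0.2429 = 0.7571
2pq = 2 * 0.2429 * 0.7571 = 0.3678

0.3678


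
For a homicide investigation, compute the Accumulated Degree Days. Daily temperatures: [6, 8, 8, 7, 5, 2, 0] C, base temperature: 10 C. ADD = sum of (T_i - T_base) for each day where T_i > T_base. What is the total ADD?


Computing ADD day by day:
Day 1: max(0, 6 - 10) = 0
Day 2: max(0, 8 - 10) = 0
Day 3: max(0, 8 - 10) = 0
Day 4: max(0, 7 - 10) = 0
Day 5: max(0, 5 - 10) = 0
Day 6: max(0, 2 - 10) = 0
Day 7: max(0, 0 - 10) = 0
Total ADD = 0

0


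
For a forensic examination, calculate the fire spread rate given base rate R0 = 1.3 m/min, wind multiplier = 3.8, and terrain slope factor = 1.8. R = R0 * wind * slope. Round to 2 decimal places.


Fire spread rate calculation:
R = R0 * wind_factor * slope_factor
= 1.3 * 3.8 * 1.8
= 4.94 * 1.8
= 8.89 m/min

8.89


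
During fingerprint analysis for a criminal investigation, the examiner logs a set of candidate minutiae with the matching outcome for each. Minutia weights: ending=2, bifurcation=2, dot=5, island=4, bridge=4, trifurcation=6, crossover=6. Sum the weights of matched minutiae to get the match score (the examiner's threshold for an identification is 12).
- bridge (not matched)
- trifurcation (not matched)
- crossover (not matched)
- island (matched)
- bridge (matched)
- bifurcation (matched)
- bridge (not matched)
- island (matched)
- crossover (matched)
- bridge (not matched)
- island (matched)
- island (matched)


Weighted minutiae match score:
  bridge: not matched, +0
  trifurcation: not matched, +0
  crossover: not matched, +0
  island: matched, +4 (running total 4)
  bridge: matched, +4 (running total 8)
  bifurcation: matched, +2 (running total 10)
  bridge: not matched, +0
  island: matched, +4 (running total 14)
  crossover: matched, +6 (running total 20)
  bridge: not matched, +0
  island: matched, +4 (running total 24)
  island: matched, +4 (running total 28)
Total score = 28
Threshold = 12; verdict = identification

28


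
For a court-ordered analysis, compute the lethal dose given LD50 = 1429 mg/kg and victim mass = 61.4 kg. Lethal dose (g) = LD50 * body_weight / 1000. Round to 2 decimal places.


Lethal dose calculation:
Lethal dose = LD50 * body_weight / 1000
= 1429 * 61.4 / 1000
= 87740.6 / 1000
= 87.74 g

87.74


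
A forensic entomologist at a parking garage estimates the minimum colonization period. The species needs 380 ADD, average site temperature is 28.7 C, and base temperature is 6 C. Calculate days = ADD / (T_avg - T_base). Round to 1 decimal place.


Insect development time:
Effective temperature = avg_temp - T_base = 28.7 - 6 = 22.7 C
Days = ADD / effective_temp = 380 / 22.7 = 16.7 days

16.7


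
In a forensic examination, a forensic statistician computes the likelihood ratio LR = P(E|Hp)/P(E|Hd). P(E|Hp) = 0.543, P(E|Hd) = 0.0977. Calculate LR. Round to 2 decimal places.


Likelihood ratio calculation:
LR = P(E|Hp) / P(E|Hd)
LR = 0.543 / 0.0977
LR = 5.56

5.56


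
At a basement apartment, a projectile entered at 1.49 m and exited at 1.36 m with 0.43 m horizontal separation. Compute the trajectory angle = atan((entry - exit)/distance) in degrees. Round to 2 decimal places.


Bullet trajectory angle:
Height difference = 1.49 - 1.36 = 0.13 m
angle = atan(0.13 / 0.43)
angle = atan(0.302326)
angle = 16.82 degrees

16.82


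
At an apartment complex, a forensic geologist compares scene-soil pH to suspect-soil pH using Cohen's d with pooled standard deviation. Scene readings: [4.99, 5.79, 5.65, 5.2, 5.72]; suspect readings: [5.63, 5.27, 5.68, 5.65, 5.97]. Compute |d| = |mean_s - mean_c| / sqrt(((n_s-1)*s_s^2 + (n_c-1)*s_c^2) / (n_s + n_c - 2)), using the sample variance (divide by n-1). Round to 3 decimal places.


Pooled-variance Cohen's d for soil pH comparison:
Scene mean = 27.35 / 5 = 5.47
Suspect mean = 28.2 / 5 = 5.64
Scene sample variance s_s^2 = 0.12515
Suspect sample variance s_c^2 = 0.0619
Pooled variance = ((n_s-1)*s_s^2 + (n_c-1)*s_c^2) / (n_s + n_c - 2) = 0.093525
Pooled SD = sqrt(0.093525) = 0.305819
Mean difference = -0.17
|d| = |-0.17| / 0.305819 = 0.556

0.556


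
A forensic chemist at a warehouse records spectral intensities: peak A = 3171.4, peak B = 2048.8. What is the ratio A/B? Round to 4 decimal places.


Spectral peak ratio:
Peak A = 3171.4 counts
Peak B = 2048.8 counts
Ratio = 3171.4 / 2048.8 = 1.5479

1.5479


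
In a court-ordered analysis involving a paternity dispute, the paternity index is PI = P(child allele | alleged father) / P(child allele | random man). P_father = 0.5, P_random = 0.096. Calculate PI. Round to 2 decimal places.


Paternity Index calculation:
PI = P(allele|father) / P(allele|random)
PI = 0.5 / 0.096
PI = 5.21

5.21


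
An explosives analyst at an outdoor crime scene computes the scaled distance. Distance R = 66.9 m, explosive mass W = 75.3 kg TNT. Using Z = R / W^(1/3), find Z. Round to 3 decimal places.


Scaled distance calculation:
W^(1/3) = 75.3^(1/3) = 4.222779
Z = R / W^(1/3) = 66.9 / 4.222779
Z = 15.843 m/kg^(1/3)

15.843


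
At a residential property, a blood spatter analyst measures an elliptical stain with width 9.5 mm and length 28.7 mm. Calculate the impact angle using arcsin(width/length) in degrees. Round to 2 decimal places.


Blood spatter impact angle calculation:
width / length = 9.5 / 28.7 = 0.33101
angle = arcsin(0.33101)
angle = 19.33 degrees

19.33


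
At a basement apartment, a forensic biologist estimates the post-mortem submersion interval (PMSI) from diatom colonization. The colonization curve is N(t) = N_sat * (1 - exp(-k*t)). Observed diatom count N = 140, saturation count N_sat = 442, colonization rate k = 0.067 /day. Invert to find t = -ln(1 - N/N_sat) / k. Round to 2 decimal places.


PMSI from diatom colonization curve:
N / N_sat = 140 / 442 = 0.316742
1 - N/N_sat = 0.683258
ln(1 - N/N_sat) = -0.380883
t = -ln(1 - N/N_sat) / k = -(-0.380883) / 0.067 = 5.68 days

5.68


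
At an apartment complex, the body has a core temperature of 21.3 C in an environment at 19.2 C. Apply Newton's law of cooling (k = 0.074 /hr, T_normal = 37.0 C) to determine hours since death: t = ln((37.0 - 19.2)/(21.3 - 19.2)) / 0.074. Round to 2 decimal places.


Using Newton's law of cooling:
t = ln((T_normal - T_ambient) / (T_body - T_ambient)) / k
T_normal - T_ambient = 17.8
T_body - T_ambient = 2.1
Ratio = 8.47619
ln(ratio) = 2.137261
t = 2.137261 / 0.074 = 28.88 hours

28.88


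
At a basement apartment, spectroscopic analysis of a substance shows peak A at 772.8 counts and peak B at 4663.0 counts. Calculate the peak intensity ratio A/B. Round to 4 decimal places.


Spectral peak ratio:
Peak A = 772.8 counts
Peak B = 4663.0 counts
Ratio = 772.8 / 4663.0 = 0.1657

0.1657


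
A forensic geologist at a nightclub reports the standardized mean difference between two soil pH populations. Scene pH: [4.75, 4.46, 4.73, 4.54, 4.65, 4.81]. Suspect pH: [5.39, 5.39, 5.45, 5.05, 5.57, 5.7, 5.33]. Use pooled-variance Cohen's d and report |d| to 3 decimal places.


Pooled-variance Cohen's d for soil pH comparison:
Scene mean = 27.94 / 6 = 4.656667
Suspect mean = 37.88 / 7 = 5.411429
Scene sample variance s_s^2 = 0.017987
Suspect sample variance s_c^2 = 0.041348
Pooled variance = ((n_s-1)*s_s^2 + (n_c-1)*s_c^2) / (n_s + n_c - 2) = 0.030729
Pooled SD = sqrt(0.030729) = 0.175297
Mean difference = -0.754762
|d| = |-0.754762| / 0.175297 = 4.306

4.306


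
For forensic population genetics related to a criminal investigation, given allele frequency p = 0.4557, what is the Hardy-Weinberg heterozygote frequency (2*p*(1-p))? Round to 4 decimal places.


Hardy-Weinberg heterozygote frequency:
q = 1 - p = 1 - 0.4557 = 0.5443
2pq = 2 * 0.4557 * 0.5443 = 0.4961

0.4961


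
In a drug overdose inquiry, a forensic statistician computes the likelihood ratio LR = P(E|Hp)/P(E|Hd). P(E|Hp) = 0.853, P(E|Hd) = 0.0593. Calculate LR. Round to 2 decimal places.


Likelihood ratio calculation:
LR = P(E|Hp) / P(E|Hd)
LR = 0.853 / 0.0593
LR = 14.38

14.38


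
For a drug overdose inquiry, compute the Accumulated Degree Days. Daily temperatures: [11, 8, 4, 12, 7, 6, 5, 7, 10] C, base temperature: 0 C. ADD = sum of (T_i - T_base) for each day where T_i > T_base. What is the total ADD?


Computing ADD day by day:
Day 1: max(0, 11 - 0) = 11
Day 2: max(0, 8 - 0) = 8
Day 3: max(0, 4 - 0) = 4
Day 4: max(0, 12 - 0) = 12
Day 5: max(0, 7 - 0) = 7
Day 6: max(0, 6 - 0) = 6
Day 7: max(0, 5 - 0) = 5
Day 8: max(0, 7 - 0) = 7
Day 9: max(0, 10 - 0) = 10
Total ADD = 70

70


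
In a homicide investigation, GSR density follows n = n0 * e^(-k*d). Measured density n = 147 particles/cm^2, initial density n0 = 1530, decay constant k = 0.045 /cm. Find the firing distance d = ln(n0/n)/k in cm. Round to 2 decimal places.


GSR distance calculation:
n0/n = 1530 / 147 = 10.408163
ln(n0/n) = 2.34259
d = 2.34259 / 0.045 = 52.06 cm

52.06


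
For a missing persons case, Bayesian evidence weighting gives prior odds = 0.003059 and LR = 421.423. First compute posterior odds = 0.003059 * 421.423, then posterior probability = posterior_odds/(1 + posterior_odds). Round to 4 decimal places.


Bayesian evidence evaluation:
Posterior odds = prior_odds * LR = 0.003059 * 421.423 = 1.289133
Posterior probability = posterior_odds / (1 + posterior_odds)
= 1.289133 / (1 + 1.289133)
= 1.289133 / 2.289133
= 0.5632

0.5632


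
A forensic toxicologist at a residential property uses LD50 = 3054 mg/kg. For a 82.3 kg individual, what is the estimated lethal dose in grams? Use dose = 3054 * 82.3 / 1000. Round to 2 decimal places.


Lethal dose calculation:
Lethal dose = LD50 * body_weight / 1000
= 3054 * 82.3 / 1000
= 251344.2 / 1000
= 251.34 g

251.34


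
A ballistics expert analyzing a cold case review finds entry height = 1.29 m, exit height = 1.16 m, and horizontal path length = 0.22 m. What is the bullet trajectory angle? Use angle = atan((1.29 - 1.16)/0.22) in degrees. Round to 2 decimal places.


Bullet trajectory angle:
Height difference = 1.29 - 1.16 = 0.13 m
angle = atan(0.13 / 0.22)
angle = atan(0.590909)
angle = 30.58 degrees

30.58


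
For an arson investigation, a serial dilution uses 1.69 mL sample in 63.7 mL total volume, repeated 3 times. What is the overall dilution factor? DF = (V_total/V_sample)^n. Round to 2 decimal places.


Dilution factor calculation:
Single dilution = V_total / V_sample = 63.7 / 1.69 ≈ 37.692308
Number of dilutions = 3
Total DF = (63.7 / 1.69)^3 (full precision, rounded at the end) = 53549.84

53549.84


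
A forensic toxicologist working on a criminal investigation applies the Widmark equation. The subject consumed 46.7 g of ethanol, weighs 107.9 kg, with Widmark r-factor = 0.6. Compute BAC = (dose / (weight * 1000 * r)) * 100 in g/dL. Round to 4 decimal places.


Applying the Widmark formula:
BAC = (dose_g / (body_wt * 1000 * r)) * 100
Denominator = 107.9 * 1000 * 0.6 = 64740
BAC = (46.7 / 64740) * 100
BAC = 0.0721 g/dL

0.0721


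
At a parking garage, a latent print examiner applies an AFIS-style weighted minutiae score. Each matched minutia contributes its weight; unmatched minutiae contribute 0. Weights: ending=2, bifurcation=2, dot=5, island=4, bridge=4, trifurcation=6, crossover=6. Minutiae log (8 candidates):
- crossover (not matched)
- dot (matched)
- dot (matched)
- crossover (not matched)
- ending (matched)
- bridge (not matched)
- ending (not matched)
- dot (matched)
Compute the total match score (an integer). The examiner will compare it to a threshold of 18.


Weighted minutiae match score:
  crossover: not matched, +0
  dot: matched, +5 (running total 5)
  dot: matched, +5 (running total 10)
  crossover: not matched, +0
  ending: matched, +2 (running total 12)
  bridge: not matched, +0
  ending: not matched, +0
  dot: matched, +5 (running total 17)
Total score = 17
Threshold = 18; verdict = inconclusive

17


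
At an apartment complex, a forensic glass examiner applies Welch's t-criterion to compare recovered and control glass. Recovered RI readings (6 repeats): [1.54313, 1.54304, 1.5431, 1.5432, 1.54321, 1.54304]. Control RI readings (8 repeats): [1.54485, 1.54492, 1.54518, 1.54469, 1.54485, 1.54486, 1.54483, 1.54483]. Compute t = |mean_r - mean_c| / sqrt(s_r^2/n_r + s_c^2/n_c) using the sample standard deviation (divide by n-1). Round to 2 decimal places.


Welch's t-criterion for glass RI comparison:
Recovered mean = sum / n_r = 9.25872 / 6 = 1.54312
Control mean = sum / n_c = 12.35901 / 8 = 1.5448762
Recovered sample variance s_r^2 = 5.56e-09
Control sample variance s_c^2 = 1.92554e-08
Welch SE (unpooled) = sqrt(s_r^2/n_r + s_c^2/n_c) = sqrt(9.26667e-10 + 2.40692e-09) = sqrt(3.33359e-09) = 5.77372e-05
|mean_r - mean_c| = 0.00175625
t = 0.00175625 / 5.77372e-05 = 30.42

30.42


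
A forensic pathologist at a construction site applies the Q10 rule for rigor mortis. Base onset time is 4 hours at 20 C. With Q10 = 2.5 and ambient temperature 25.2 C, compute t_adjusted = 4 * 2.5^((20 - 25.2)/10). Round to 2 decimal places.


Rigor mortis time adjustment:
Exponent = (T_ref - T_actual) / 10 = (20 - 25.2) / 10 = -0.52
Q10 factor = 2.5^-0.52 = 0.62097
t_adjusted = 4 * 0.62097 = 2.48 hours

2.48


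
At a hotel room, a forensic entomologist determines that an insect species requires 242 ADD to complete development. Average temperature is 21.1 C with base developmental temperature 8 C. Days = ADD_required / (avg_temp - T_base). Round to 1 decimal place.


Insect development time:
Effective temperature = avg_temp - T_base = 21.1 - 8 = 13.1 C
Days = ADD / effective_temp = 242 / 13.1 = 18.5 days

18.5


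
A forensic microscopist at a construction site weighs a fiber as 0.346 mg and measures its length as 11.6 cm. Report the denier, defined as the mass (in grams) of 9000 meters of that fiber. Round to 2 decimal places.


Denier calculation:
Mass in grams = 0.346 mg / 1000 = 0.000346 g
Length in meters = 11.6 cm / 100 = 0.116 m
Linear density = mass / length = 0.000346 / 0.116 = 0.00298276 g/m
Denier = (g/m) * 9000 = 0.00298276 * 9000 = 26.84

26.84


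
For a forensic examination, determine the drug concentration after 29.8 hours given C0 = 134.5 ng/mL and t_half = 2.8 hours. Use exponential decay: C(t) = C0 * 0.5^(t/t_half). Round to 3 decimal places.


Drug concentration decay:
Number of half-lives = t / t_half = 29.8 / 2.8 = 10.642857
Decay factor = 0.5^10.642857 = 0.00062543
C(t) = 134.5 * 0.00062543 = 0.084 ng/mL

0.084


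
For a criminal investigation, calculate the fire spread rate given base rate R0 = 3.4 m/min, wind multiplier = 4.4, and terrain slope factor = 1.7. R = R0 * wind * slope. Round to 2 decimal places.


Fire spread rate calculation:
R = R0 * wind_factor * slope_factor
= 3.4 * 4.4 * 1.7
= 14.96 * 1.7
= 25.43 m/min

25.43


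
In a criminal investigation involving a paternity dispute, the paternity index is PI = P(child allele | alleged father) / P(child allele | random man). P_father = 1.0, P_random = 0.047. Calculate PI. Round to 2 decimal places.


Paternity Index calculation:
PI = P(allele|father) / P(allele|random)
PI = 1.0 / 0.047
PI = 21.28

21.28


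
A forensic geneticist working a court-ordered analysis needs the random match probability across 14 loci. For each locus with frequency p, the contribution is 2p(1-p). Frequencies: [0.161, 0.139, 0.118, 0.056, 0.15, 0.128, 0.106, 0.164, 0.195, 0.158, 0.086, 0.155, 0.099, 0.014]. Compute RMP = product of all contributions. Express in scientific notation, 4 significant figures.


Computing RMP for 14 loci:
Locus 1: 2 * 0.161 * 0.839 = 0.270158
Locus 2: 2 * 0.139 * 0.861 = 0.239358
Locus 3: 2 * 0.118 * 0.882 = 0.208152
Locus 4: 2 * 0.056 * 0.944 = 0.105728
Locus 5: 2 * 0.15 * 0.85 = 0.255
Locus 6: 2 * 0.128 * 0.872 = 0.223232
Locus 7: 2 * 0.106 * 0.894 = 0.189528
Locus 8: 2 * 0.164 * 0.836 = 0.274208
Locus 9: 2 * 0.195 * 0.805 = 0.31395
Locus 10: 2 * 0.158 * 0.842 = 0.266072
Locus 11: 2 * 0.086 * 0.914 = 0.157208
Locus 12: 2 * 0.155 * 0.845 = 0.26195
Locus 13: 2 * 0.099 * 0.901 = 0.178398
Locus 14: 2 * 0.014 * 0.986 = 0.027608
RMP = 7.133e-11

7.133e-11


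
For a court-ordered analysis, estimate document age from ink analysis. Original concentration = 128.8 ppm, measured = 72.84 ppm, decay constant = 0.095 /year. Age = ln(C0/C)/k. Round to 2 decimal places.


Document age estimation:
C0/C = 128.8 / 72.84 = 1.768259
ln(C0/C) = 0.569995
t = 0.569995 / 0.095 = 6.00 years

6.00


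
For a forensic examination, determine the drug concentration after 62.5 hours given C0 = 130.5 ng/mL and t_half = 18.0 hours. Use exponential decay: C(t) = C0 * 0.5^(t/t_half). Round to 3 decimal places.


Drug concentration decay:
Number of half-lives = t / t_half = 62.5 / 18.0 = 3.472222
Decay factor = 0.5^3.472222 = 0.09010669
C(t) = 130.5 * 0.09010669 = 11.759 ng/mL

11.759


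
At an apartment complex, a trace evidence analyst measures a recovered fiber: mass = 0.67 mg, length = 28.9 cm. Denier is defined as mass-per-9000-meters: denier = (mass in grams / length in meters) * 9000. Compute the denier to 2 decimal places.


Denier calculation:
Mass in grams = 0.67 mg / 1000 = 0.00067 g
Length in meters = 28.9 cm / 100 = 0.289 m
Linear density = mass / length = 0.00067 / 0.289 = 0.00231834 g/m
Denier = (g/m) * 9000 = 0.00231834 * 9000 = 20.87

20.87


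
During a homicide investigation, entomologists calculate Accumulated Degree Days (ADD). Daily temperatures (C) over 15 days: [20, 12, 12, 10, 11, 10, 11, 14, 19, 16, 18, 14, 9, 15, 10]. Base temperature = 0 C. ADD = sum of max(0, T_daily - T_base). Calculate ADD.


Computing ADD day by day:
Day 1: max(0, 20 - 0) = 20
Day 2: max(0, 12 - 0) = 12
Day 3: max(0, 12 - 0) = 12
Day 4: max(0, 10 - 0) = 10
Day 5: max(0, 11 - 0) = 11
Day 6: max(0, 10 - 0) = 10
Day 7: max(0, 11 - 0) = 11
Day 8: max(0, 14 - 0) = 14
Day 9: max(0, 19 - 0) = 19
Day 10: max(0, 16 - 0) = 16
Day 11: max(0, 18 - 0) = 18
Day 12: max(0, 14 - 0) = 14
Day 13: max(0, 9 - 0) = 9
Day 14: max(0, 15 - 0) = 15
Day 15: max(0, 10 - 0) = 10
Total ADD = 201

201


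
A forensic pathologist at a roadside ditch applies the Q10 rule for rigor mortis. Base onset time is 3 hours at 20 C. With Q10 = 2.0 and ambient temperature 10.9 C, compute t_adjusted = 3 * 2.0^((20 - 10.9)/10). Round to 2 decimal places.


Rigor mortis time adjustment:
Exponent = (T_ref - T_actual) / 10 = (20 - 10.9) / 10 = 0.91
Q10 factor = 2.0^0.91 = 1.87905
t_adjusted = 3 * 1.87905 = 5.64 hours

5.64


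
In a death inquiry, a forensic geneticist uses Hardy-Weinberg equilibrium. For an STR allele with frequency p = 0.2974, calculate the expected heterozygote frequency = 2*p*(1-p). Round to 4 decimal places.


Hardy-Weinberg heterozygote frequency:
q = 1 - p = 1 - 0.2974 = 0.7026
2pq = 2 * 0.2974 * 0.7026 = 0.4179

0.4179


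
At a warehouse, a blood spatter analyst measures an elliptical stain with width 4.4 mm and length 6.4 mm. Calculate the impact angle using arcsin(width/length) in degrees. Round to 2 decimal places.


Blood spatter impact angle calculation:
width / length = 4.4 / 6.4 = 0.6875
angle = arcsin(0.6875)
angle = 43.43 degrees

43.43


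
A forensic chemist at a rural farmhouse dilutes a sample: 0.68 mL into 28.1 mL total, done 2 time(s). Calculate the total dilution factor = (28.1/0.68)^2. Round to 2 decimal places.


Dilution factor calculation:
Single dilution = V_total / V_sample = 28.1 / 0.68 ≈ 41.323529
Number of dilutions = 2
Total DF = (28.1 / 0.68)^2 (full precision, rounded at the end) = 1707.63

1707.63


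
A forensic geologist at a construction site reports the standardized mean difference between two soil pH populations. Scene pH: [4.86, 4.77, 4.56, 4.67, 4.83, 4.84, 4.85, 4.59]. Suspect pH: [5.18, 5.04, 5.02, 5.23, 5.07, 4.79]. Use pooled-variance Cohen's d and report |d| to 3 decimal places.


Pooled-variance Cohen's d for soil pH comparison:
Scene mean = 37.97 / 8 = 4.74625
Suspect mean = 30.33 / 6 = 5.055
Scene sample variance s_s^2 = 0.014998
Suspect sample variance s_c^2 = 0.02363
Pooled variance = ((n_s-1)*s_s^2 + (n_c-1)*s_c^2) / (n_s + n_c - 2) = 0.018595
Pooled SD = sqrt(0.018595) = 0.136363
Mean difference = -0.30875
|d| = |-0.30875| / 0.136363 = 2.264

2.264


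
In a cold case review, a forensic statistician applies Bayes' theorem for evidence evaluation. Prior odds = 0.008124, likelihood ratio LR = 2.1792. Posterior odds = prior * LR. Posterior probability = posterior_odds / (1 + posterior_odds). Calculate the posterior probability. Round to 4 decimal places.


Bayesian evidence evaluation:
Posterior odds = prior_odds * LR = 0.008124 * 2.1792 = 0.01770382
Posterior probability = posterior_odds / (1 + posterior_odds)
= 0.01770382 / (1 + 0.01770382)
= 0.01770382 / 1.01770382
= 0.0174

0.0174


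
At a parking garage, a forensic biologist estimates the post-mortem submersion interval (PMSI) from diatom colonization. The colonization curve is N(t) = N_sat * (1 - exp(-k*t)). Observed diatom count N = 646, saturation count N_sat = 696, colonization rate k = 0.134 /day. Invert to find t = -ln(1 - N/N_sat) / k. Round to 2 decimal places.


PMSI from diatom colonization curve:
N / N_sat = 646 / 696 = 0.928161
1 - N/N_sat = 0.071839
ln(1 - N/N_sat) = -2.633328
t = -ln(1 - N/N_sat) / k = -(-2.633328) / 0.134 = 19.65 days

19.65


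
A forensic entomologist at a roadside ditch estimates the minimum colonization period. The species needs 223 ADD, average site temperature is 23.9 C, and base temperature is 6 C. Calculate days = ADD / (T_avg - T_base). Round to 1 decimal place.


Insect development time:
Effective temperature = avg_temp - T_base = 23.9 - 6 = 17.9 C
Days = ADD / effective_temp = 223 / 17.9 = 12.5 days

12.5


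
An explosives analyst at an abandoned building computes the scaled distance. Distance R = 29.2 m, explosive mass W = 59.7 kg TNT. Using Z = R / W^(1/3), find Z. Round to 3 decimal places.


Scaled distance calculation:
W^(1/3) = 59.7^(1/3) = 3.908332
Z = R / W^(1/3) = 29.2 / 3.908332
Z = 7.471 m/kg^(1/3)

7.471


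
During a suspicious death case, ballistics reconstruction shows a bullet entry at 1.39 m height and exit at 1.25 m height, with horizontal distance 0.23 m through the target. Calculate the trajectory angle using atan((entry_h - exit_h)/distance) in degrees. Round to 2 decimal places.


Bullet trajectory angle:
Height difference = 1.39 - 1.25 = 0.14 m
angle = atan(0.14 / 0.23)
angle = atan(0.608696)
angle = 31.33 degrees

31.33


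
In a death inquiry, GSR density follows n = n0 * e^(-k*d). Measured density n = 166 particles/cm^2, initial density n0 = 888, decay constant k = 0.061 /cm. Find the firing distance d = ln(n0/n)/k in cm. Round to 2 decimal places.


GSR distance calculation:
n0/n = 888 / 166 = 5.349398
ln(n0/n) = 1.676984
d = 1.676984 / 0.061 = 27.49 cm

27.49


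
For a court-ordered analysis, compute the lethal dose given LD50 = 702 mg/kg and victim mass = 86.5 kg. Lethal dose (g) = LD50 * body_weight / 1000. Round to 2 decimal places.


Lethal dose calculation:
Lethal dose = LD50 * body_weight / 1000
= 702 * 86.5 / 1000
= 60723 / 1000
= 60.72 g

60.72


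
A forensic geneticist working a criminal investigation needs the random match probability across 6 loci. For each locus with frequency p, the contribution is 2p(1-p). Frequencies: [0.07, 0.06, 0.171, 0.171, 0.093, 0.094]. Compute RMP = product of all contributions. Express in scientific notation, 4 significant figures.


Computing RMP for 6 loci:
Locus 1: 2 * 0.07 * 0.93 = 0.1302
Locus 2: 2 * 0.06 * 0.94 = 0.1128
Locus 3: 2 * 0.171 * 0.829 = 0.283518
Locus 4: 2 * 0.171 * 0.829 = 0.283518
Locus 5: 2 * 0.093 * 0.907 = 0.168702
Locus 6: 2 * 0.094 * 0.906 = 0.170328
RMP = 3.392e-05

3.392e-05


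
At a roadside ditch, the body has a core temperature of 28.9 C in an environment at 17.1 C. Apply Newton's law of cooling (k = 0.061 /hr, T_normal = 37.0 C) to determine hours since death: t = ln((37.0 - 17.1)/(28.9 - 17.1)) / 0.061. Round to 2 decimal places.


Using Newton's law of cooling:
t = ln((T_normal - T_ambient) / (T_body - T_ambient)) / k
T_normal - T_ambient = 19.9
T_body - T_ambient = 11.8
Ratio = 1.686441
ln(ratio) = 0.52262
t = 0.52262 / 0.061 = 8.57 hours

8.57


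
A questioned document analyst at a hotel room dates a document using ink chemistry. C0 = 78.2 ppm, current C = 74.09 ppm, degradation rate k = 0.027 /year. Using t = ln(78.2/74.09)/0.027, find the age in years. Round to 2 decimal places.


Document age estimation:
C0/C = 78.2 / 74.09 = 1.055473
ln(C0/C) = 0.053989
t = 0.053989 / 0.027 = 2.00 years

2.00


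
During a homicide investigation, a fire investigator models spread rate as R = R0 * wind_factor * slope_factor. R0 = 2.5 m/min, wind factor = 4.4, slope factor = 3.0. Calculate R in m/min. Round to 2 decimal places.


Fire spread rate calculation:
R = R0 * wind_factor * slope_factor
= 2.5 * 4.4 * 3.0
= 11 * 3.0
= 33.00 m/min

33.00


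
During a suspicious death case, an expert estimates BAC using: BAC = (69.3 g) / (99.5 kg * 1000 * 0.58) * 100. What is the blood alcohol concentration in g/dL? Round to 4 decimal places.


Applying the Widmark formula:
BAC = (dose_g / (body_wt * 1000 * r)) * 100
Denominator = 99.5 * 1000 * 0.58 = 57710
BAC = (69.3 / 57710) * 100
BAC = 0.1201 g/dL

0.1201


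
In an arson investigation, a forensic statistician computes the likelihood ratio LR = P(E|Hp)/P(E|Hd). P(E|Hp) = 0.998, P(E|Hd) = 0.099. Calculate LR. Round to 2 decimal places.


Likelihood ratio calculation:
LR = P(E|Hp) / P(E|Hd)
LR = 0.998 / 0.099
LR = 10.08

10.08


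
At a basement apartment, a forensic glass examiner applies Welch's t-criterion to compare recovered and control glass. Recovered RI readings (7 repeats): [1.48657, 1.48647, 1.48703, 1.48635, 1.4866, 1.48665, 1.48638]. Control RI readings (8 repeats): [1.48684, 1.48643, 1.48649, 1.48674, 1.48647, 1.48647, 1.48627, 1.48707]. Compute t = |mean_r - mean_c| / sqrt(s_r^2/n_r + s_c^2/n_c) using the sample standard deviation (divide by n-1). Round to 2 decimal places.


Welch's t-criterion for glass RI comparison:
Recovered mean = sum / n_r = 10.40605 / 7 = 1.4865786
Control mean = sum / n_c = 11.89278 / 8 = 1.4865975
Recovered sample variance s_r^2 = 5.21476e-08
Control sample variance s_c^2 = 6.88214e-08
Welch SE (unpooled) = sqrt(s_r^2/n_r + s_c^2/n_c) = sqrt(7.44966e-09 + 8.60268e-09) = sqrt(1.60523e-08) = 0.000126698
|mean_r - mean_c| = 1.89286e-05
t = 1.89286e-05 / 0.000126698 = 0.15

0.15


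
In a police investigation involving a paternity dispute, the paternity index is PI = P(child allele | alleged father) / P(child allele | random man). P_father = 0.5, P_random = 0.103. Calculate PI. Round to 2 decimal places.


Paternity Index calculation:
PI = P(allele|father) / P(allele|random)
PI = 0.5 / 0.103
PI = 4.85

4.85


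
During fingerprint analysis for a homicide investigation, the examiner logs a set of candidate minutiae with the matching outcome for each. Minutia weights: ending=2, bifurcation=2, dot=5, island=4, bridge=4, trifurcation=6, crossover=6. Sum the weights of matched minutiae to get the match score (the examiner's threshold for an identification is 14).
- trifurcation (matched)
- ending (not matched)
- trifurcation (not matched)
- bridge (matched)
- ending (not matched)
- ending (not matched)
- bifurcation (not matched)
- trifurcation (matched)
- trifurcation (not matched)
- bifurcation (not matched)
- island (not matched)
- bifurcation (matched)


Weighted minutiae match score:
  trifurcation: matched, +6 (running total 6)
  ending: not matched, +0
  trifurcation: not matched, +0
  bridge: matched, +4 (running total 10)
  ending: not matched, +0
  ending: not matched, +0
  bifurcation: not matched, +0
  trifurcation: matched, +6 (running total 16)
  trifurcation: not matched, +0
  bifurcation: not matched, +0
  island: not matched, +0
  bifurcation: matched, +2 (running total 18)
Total score = 18
Threshold = 14; verdict = identification

18


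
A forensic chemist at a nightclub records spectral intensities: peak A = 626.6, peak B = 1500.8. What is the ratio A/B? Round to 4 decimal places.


Spectral peak ratio:
Peak A = 626.6 counts
Peak B = 1500.8 counts
Ratio = 626.6 / 1500.8 = 0.4175

0.4175


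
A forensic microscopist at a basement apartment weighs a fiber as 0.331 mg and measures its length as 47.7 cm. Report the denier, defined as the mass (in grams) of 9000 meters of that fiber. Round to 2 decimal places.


Denier calculation:
Mass in grams = 0.331 mg / 1000 = 0.000331 g
Length in meters = 47.7 cm / 100 = 0.477 m
Linear density = mass / length = 0.000331 / 0.477 = 0.00069392 g/m
Denier = (g/m) * 9000 = 0.00069392 * 9000 = 6.25

6.25


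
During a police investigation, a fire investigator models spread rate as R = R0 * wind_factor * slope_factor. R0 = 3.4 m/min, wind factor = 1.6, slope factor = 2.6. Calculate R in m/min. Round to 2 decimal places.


Fire spread rate calculation:
R = R0 * wind_factor * slope_factor
= 3.4 * 1.6 * 2.6
= 5.44 * 2.6
= 14.14 m/min

14.14


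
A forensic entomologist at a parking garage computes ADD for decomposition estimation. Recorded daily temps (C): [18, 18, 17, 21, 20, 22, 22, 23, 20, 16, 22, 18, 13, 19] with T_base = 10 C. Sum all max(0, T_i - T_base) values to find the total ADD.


Computing ADD day by day:
Day 1: max(0, 18 - 10) = 8
Day 2: max(0, 18 - 10) = 8
Day 3: max(0, 17 - 10) = 7
Day 4: max(0, 21 - 10) = 11
Day 5: max(0, 20 - 10) = 10
Day 6: max(0, 22 - 10) = 12
Day 7: max(0, 22 - 10) = 12
Day 8: max(0, 23 - 10) = 13
Day 9: max(0, 20 - 10) = 10
Day 10: max(0, 16 - 10) = 6
Day 11: max(0, 22 - 10) = 12
Day 12: max(0, 18 - 10) = 8
Day 13: max(0, 13 - 10) = 3
Day 14: max(0, 19 - 10) = 9
Total ADD = 129

129


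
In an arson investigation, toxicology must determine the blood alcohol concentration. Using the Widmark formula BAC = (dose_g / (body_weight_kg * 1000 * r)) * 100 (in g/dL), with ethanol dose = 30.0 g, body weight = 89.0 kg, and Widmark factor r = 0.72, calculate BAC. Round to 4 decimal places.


Applying the Widmark formula:
BAC = (dose_g / (body_wt * 1000 * r)) * 100
Denominator = 89.0 * 1000 * 0.72 = 64080
BAC = (30.0 / 64080) * 100
BAC = 0.0468 g/dL

0.0468


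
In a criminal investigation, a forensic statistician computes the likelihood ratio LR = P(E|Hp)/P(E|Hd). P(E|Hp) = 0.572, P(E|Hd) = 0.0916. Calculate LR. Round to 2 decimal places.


Likelihood ratio calculation:
LR = P(E|Hp) / P(E|Hd)
LR = 0.572 / 0.0916
LR = 6.24

6.24


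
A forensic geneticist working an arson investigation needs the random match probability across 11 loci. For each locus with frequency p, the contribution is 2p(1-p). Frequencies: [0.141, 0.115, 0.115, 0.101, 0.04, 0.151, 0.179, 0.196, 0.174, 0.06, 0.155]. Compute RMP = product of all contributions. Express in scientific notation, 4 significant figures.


Computing RMP for 11 loci:
Locus 1: 2 * 0.141 * 0.859 = 0.242238
Locus 2: 2 * 0.115 * 0.885 = 0.20355
Locus 3: 2 * 0.115 * 0.885 = 0.20355
Locus 4: 2 * 0.101 * 0.899 = 0.181598
Locus 5: 2 * 0.04 * 0.96 = 0.0768
Locus 6: 2 * 0.151 * 0.849 = 0.256398
Locus 7: 2 * 0.179 * 0.821 = 0.293918
Locus 8: 2 * 0.196 * 0.804 = 0.315168
Locus 9: 2 * 0.174 * 0.826 = 0.287448
Locus 10: 2 * 0.06 * 0.94 = 0.1128
Locus 11: 2 * 0.155 * 0.845 = 0.26195
RMP = 2.824e-08

2.824e-08


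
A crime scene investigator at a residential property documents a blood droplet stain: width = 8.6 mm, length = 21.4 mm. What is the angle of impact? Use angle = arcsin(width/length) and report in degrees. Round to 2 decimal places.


Blood spatter impact angle calculation:
width / length = 8.6 / 21.4 = 0.401869
angle = arcsin(0.401869)
angle = 23.70 degrees

23.70


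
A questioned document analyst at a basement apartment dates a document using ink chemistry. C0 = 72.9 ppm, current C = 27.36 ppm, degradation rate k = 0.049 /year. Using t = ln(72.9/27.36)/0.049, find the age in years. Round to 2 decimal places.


Document age estimation:
C0/C = 72.9 / 27.36 = 2.664474
ln(C0/C) = 0.980007
t = 0.980007 / 0.049 = 20.00 years

20.00


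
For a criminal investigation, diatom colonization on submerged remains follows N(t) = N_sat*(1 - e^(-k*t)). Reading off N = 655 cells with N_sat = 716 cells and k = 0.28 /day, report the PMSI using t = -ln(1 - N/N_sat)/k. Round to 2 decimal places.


PMSI from diatom colonization curve:
N / N_sat = 655 / 716 = 0.914804
1 - N/N_sat = 0.085196
ln(1 - N/N_sat) = -2.462801
t = -ln(1 - N/N_sat) / k = -(-2.462801) / 0.28 = 8.80 days

8.80


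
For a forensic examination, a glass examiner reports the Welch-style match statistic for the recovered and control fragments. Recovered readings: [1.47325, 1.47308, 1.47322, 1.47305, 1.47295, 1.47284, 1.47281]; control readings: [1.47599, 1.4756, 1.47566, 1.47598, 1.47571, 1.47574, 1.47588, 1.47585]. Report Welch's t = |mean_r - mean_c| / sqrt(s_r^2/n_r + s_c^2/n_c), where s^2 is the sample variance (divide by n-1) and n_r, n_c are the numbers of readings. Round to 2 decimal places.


Welch's t-criterion for glass RI comparison:
Recovered mean = sum / n_r = 10.3112 / 7 = 1.4730286
Control mean = sum / n_c = 11.80641 / 8 = 1.4758012
Recovered sample variance s_r^2 = 2.97143e-08
Control sample variance s_c^2 = 2.12411e-08
Welch SE (unpooled) = sqrt(s_r^2/n_r + s_c^2/n_c) = sqrt(4.2449e-09 + 2.65513e-09) = sqrt(6.90003e-09) = 8.30664e-05
|mean_r - mean_c| = 0.00277268
t = 0.00277268 / 8.30664e-05 = 33.38

33.38


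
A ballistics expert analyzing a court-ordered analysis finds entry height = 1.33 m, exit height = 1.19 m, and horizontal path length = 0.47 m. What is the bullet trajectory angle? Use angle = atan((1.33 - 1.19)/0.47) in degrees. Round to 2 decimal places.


Bullet trajectory angle:
Height difference = 1.33 - 1.19 = 0.14 m
angle = atan(0.14 / 0.47)
angle = atan(0.297872)
angle = 16.59 degrees

16.59


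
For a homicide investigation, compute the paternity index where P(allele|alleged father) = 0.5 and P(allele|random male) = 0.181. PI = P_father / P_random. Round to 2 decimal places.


Paternity Index calculation:
PI = P(allele|father) / P(allele|random)
PI = 0.5 / 0.181
PI = 2.76

2.76


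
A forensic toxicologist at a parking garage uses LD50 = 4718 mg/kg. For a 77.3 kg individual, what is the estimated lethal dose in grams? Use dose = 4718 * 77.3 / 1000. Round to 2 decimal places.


Lethal dose calculation:
Lethal dose = LD50 * body_weight / 1000
= 4718 * 77.3 / 1000
= 364701.4 / 1000
= 364.70 g

364.70


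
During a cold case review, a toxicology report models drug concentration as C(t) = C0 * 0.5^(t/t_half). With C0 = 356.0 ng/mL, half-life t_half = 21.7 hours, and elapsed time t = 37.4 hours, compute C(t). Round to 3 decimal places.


Drug concentration decay:
Number of half-lives = t / t_half = 37.4 / 21.7 = 1.723502
Decay factor = 0.5^1.723502 = 0.30281278
C(t) = 356.0 * 0.30281278 = 107.801 ng/mL

107.801


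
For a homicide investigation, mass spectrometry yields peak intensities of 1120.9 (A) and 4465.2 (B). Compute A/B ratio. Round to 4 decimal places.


Spectral peak ratio:
Peak A = 1120.9 counts
Peak B = 4465.2 counts
Ratio = 1120.9 / 4465.2 = 0.2510

0.2510


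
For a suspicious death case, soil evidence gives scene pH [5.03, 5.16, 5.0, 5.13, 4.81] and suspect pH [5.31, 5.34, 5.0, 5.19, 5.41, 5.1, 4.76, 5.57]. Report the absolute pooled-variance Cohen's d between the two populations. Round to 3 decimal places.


Pooled-variance Cohen's d for soil pH comparison:
Scene mean = 25.13 / 5 = 5.026
Suspect mean = 41.68 / 8 = 5.21
Scene sample variance s_s^2 = 0.01903
Suspect sample variance s_c^2 = 0.065086
Pooled variance = ((n_s-1)*s_s^2 + (n_c-1)*s_c^2) / (n_s + n_c - 2) = 0.048338
Pooled SD = sqrt(0.048338) = 0.219859
Mean difference = -0.184
|d| = |-0.184| / 0.219859 = 0.837

0.837


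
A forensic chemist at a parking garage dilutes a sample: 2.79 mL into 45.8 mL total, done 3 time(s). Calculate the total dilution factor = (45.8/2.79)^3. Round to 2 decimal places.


Dilution factor calculation:
Single dilution = V_total / V_sample = 45.8 / 2.79 ≈ 16.415771
Number of dilutions = 3
Total DF = (45.8 / 2.79)^3 (full precision, rounded at the end) = 4423.68

4423.68


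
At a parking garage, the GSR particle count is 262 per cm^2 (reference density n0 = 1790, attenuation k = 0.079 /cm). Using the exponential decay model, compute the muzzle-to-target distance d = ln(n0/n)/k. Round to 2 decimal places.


GSR distance calculation:
n0/n = 1790 / 262 = 6.832061
ln(n0/n) = 1.921626
d = 1.921626 / 0.079 = 24.32 cm

24.32


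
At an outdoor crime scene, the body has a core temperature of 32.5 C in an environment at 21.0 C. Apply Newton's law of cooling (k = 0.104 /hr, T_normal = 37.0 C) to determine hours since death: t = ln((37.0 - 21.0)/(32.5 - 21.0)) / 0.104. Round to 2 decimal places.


Using Newton's law of cooling:
t = ln((T_normal - T_ambient) / (T_body - T_ambient)) / k
T_normal - T_ambient = 16.0
T_body - T_ambient = 11.5
Ratio = 1.391304
ln(ratio) = 0.330241
t = 0.330241 / 0.104 = 3.18 hours

3.18


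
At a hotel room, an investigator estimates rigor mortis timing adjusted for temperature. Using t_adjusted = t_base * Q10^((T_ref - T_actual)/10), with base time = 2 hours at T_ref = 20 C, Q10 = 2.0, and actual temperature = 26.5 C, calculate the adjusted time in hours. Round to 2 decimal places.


Rigor mortis time adjustment:
Exponent = (T_ref - T_actual) / 10 = (20 - 26.5) / 10 = -0.65
Q10 factor = 2.0^-0.65 = 0.63728
t_adjusted = 2 * 0.63728 = 1.27 hours

1.27


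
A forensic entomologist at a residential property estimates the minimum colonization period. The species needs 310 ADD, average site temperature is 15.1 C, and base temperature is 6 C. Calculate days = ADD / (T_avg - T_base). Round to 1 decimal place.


Insect development time:
Effective temperature = avg_temp - T_base = 15.1 - 6 = 9.1 C
Days = ADD / effective_temp = 310 / 9.1 = 34.1 days

34.1
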